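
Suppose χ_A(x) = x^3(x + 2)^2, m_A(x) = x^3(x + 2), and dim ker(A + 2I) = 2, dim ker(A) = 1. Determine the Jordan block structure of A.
λ = -2: algebraic multiplicity 2 (exponent in χ_A), largest block size 1 (exponent in m_A), 2 blocks (geometric multiplicity). These force block sizes [1, 1].
λ = 0: algebraic multiplicity 3 (exponent in χ_A), largest block size 3 (exponent in m_A), 1 block (geometric multiplicity). This forces block sizes [3].

Jordan blocks: (-2, 1), (-2, 1), (0, 3)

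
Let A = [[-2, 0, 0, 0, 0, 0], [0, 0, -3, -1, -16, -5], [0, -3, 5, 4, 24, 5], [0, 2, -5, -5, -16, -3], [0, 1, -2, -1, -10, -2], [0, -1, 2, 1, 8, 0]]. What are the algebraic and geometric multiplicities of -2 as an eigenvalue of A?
The characteristic polynomial is (x + 2)^6, so the factor x + 2 appears with exponent 6: the algebraic multiplicity is 6.

rank(A + 2I) = 2, so the eigenspace has dimension 6 - 2 = 4: the geometric multiplicity is 4.

Since 4 < 6, A is not diagonalizable.

algebraic multiplicity 6, geometric multiplicity 4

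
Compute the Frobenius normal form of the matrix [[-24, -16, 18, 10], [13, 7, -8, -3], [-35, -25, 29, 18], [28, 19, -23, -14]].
The invariant factors of A (the non-unit diagonal entries of the Smith normal form of xI - A over ℚ[x]) are (x + 2)(x^3 - 4), each dividing the next. The characteristic polynomial is their product, (x + 2)(x^3 - 4).

The rational canonical form is the block-diagonal matrix of companion matrices C(f_i):
R = [[0, 0, 0, 8], [1, 0, 0, 4], [0, 1, 0, 0], [0, 0, 1, -2]].

Note the characteristic polynomial does not split into linear factors over ℚ, so A has no Jordan form over ℚ; the rational canonical form exists over any field.

R = [[0, 0, 0, 8], [1, 0, 0, 4], [0, 1, 0, 0], [0, 0, 1, -2]]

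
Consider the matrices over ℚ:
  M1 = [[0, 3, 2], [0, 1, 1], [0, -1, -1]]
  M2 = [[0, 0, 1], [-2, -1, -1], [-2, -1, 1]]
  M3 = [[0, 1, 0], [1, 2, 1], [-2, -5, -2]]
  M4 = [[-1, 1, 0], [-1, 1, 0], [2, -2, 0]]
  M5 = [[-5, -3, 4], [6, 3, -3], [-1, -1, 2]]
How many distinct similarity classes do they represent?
2 classes: {M1, M2, M3, M5}, {M4}

Characteristic polynomials: χ_{M1} = x^3, χ_{M2} = x^3, χ_{M3} = x^3, χ_{M4} = x^3, χ_{M5} = x^3.

{M1, M2, M3, M5}: invariant factors x^3.

{M4}: invariant factors x, x^2.

Matrices are similar if and only if their invariant-factor lists agree; the partition into similarity classes is {M1, M2, M3, M5}, {M4}.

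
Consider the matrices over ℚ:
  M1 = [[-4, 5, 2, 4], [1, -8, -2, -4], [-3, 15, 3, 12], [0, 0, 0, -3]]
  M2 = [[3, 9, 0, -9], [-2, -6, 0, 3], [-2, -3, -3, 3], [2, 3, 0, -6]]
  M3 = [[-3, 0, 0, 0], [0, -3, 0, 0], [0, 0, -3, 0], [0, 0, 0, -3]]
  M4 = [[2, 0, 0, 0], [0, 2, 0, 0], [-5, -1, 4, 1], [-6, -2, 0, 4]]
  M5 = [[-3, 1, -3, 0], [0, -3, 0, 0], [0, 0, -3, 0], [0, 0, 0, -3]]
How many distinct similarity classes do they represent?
Characteristic polynomials: χ_{M1} = (x + 3)^4, χ_{M2} = (x + 3)^4, χ_{M3} = (x + 3)^4, χ_{M4} = (x - 4)^2(x - 2)^2, χ_{M5} = (x + 3)^4.

{M1, M2, M5}: invariant factors x + 3, x + 3, (x + 3)^2.

{M3}: invariant factors x + 3, x + 3, x + 3, x + 3.

{M4}: invariant factors x - 2, (x - 4)^2(x - 2).

Matrices are similar if and only if their invariant-factor lists agree; the partition into similarity classes is {M1, M2, M5}, {M3}, {M4}.

3 classes: {M1, M2, M5}, {M3}, {M4}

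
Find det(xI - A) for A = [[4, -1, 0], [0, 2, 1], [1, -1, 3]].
χ_A(x) = (x - 3)^3

xI - A = [[x - 4, 1, 0], [0, x - 2, -1], [-1, 1, x - 3]].

Expanding det(xI - A) along the first row:
det(xI - A) = + (x - 4)·det([[x - 2, -1], [1, x - 3]]) - (1)·det([[0, -1], [-1, x - 3]]) + (0)·det([[0, x - 2], [-1, 1]]).

Evaluating gives χ_A(x) = x^3 - 9x^2 + 27x - 27 = (x - 3)^3.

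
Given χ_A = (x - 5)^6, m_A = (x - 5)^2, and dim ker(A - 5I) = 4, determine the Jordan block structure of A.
Jordan blocks: (5, 2), (5, 2), (5, 1), (5, 1)

λ = 5: algebraic multiplicity 6 (exponent in χ_A), largest block size 2 (exponent in m_A), 4 blocks (geometric multiplicity). These force block sizes [2, 2, 1, 1].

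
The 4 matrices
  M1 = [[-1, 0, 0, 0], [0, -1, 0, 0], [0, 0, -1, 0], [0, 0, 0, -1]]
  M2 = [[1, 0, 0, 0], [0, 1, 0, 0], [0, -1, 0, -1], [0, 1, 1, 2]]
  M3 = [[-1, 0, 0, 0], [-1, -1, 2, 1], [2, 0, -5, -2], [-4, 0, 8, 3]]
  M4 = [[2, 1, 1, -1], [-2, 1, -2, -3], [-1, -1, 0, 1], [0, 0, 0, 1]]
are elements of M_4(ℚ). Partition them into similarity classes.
4 classes: {M1}, {M2}, {M3}, {M4}

Characteristic polynomials: χ_{M1} = (x + 1)^4, χ_{M2} = (x - 1)^4, χ_{M3} = (x + 1)^4, χ_{M4} = (x - 1)^4.

{M1}: invariant factors x + 1, x + 1, x + 1, x + 1.

{M2}: invariant factors x - 1, x - 1, (x - 1)^2.

{M3}: invariant factors x + 1, x + 1, (x + 1)^2.

{M4}: invariant factors x - 1, (x - 1)^3.

Matrices are similar if and only if their invariant-factor lists agree; the partition into similarity classes is {M1}, {M2}, {M3}, {M4}.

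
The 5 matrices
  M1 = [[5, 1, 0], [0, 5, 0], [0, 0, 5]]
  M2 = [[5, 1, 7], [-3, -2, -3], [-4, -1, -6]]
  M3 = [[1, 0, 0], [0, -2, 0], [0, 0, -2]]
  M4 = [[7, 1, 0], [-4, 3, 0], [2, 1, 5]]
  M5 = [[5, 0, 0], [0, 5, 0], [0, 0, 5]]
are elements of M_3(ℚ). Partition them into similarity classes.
4 classes: {M1, M4}, {M2}, {M3}, {M5}

Characteristic polynomials: χ_{M1} = (x - 5)^3, χ_{M2} = (x - 1)(x + 2)^2, χ_{M3} = (x - 1)(x + 2)^2, χ_{M4} = (x - 5)^3, χ_{M5} = (x - 5)^3.

{M1, M4}: invariant factors x - 5, (x - 5)^2.

{M2}: invariant factors (x - 1)(x + 2)^2.

{M3}: invariant factors x + 2, (x - 1)(x + 2).

{M5}: invariant factors x - 5, x - 5, x - 5.

Matrices are similar if and only if their invariant-factor lists agree; the partition into similarity classes is {M1, M4}, {M2}, {M3}, {M5}.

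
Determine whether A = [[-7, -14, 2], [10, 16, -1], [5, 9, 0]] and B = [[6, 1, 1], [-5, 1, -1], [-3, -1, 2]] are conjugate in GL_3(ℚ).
Two matrices over a field are similar if and only if they have the same invariant factors.

Both A and B have characteristic polynomial (x - 3)^3 and minimal polynomial (x - 3)^3. Computing further, both have invariant factors (x - 3)^3. Hence A and B are similar.

Yes.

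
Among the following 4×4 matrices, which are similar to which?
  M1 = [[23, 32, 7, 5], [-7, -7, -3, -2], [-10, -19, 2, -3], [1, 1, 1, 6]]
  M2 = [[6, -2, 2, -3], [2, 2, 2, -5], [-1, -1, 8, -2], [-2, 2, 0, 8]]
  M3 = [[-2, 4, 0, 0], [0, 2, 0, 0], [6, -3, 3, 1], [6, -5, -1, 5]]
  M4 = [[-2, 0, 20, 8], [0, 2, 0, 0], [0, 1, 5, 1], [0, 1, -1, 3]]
2 classes: {M1, M2}, {M3, M4}

Characteristic polynomials: χ_{M1} = (x - 6)^4, χ_{M2} = (x - 6)^4, χ_{M3} = (x - 4)^2(x - 2)(x + 2), χ_{M4} = (x - 4)^2(x - 2)(x + 2).

{M1, M2}: invariant factors (x - 6)^2, (x - 6)^2.

{M3, M4}: invariant factors (x - 4)^2(x - 2)(x + 2).

Matrices are similar if and only if their invariant-factor lists agree; the partition into similarity classes is {M1, M2}, {M3, M4}.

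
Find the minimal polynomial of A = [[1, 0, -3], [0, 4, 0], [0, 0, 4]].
m_A(x) = (x - 4)(x - 1)

The characteristic polynomial factors as (x - 4)^2(x - 1). The minimal polynomial is ∏(x - λ)^{k_λ} where k_λ is the size of the largest Jordan block at λ.

For λ = 1: rank(A - I) = 2, and the largest Jordan block has size 1 (the smallest k with rank((A - I)^k) = rank((A - I)^(k+1))).
For λ = 4: rank(A - 4I) = 1, and the largest Jordan block has size 1 (the smallest k with rank((A - 4I)^k) = rank((A - 4I)^(k+1))).

So m_A(x) = (x - 4)(x - 1).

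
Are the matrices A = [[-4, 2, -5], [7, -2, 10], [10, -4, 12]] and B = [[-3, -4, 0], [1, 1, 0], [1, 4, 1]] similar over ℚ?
trace(A) = 6 but trace(B) = -1. The trace is a similarity invariant, so A and B are not similar.

No.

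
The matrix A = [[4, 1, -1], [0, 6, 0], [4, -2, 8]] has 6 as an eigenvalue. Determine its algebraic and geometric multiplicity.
algebraic multiplicity 3, geometric multiplicity 2

The characteristic polynomial is (x - 6)^3, so the factor x - 6 appears with exponent 3: the algebraic multiplicity is 3.

rank(A - 6I) = 1, so the eigenspace has dimension 3 - 1 = 2: the geometric multiplicity is 2.

Since 2 < 3, A is not diagonalizable.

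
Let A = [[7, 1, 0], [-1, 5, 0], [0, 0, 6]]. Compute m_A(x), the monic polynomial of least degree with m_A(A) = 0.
m_A(x) = (x - 6)^2

The characteristic polynomial factors as (x - 6)^3. The minimal polynomial is ∏(x - λ)^{k_λ} where k_λ is the size of the largest Jordan block at λ.

For λ = 6: rank(A - 6I) = 1, and the largest Jordan block has size 2 (the smallest k with rank((A - 6I)^k) = rank((A - 6I)^(k+1))).

So m_A(x) = (x - 6)^2.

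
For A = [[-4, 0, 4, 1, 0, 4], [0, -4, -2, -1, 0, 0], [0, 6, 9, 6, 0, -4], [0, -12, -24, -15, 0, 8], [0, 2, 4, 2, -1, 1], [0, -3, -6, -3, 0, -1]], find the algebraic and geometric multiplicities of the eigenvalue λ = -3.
algebraic multiplicity 2, geometric multiplicity 2

The characteristic polynomial is (x + 1)^2(x + 3)^2(x + 4)^2, so the factor x + 3 appears with exponent 2: the algebraic multiplicity is 2.

rank(A + 3I) = 4, so the eigenspace has dimension 6 - 4 = 2: the geometric multiplicity is 2.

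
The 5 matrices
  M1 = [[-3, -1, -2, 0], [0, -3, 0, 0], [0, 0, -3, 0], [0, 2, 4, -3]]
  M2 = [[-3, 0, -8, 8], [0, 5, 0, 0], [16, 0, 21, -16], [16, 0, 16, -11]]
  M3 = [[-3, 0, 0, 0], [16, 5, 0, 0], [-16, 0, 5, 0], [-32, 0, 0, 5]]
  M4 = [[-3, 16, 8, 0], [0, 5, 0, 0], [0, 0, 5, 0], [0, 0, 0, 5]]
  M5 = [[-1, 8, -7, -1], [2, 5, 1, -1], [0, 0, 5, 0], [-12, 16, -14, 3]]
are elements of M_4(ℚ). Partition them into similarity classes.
3 classes: {M1}, {M2, M3, M4}, {M5}

Characteristic polynomials: χ_{M1} = (x + 3)^4, χ_{M2} = (x - 5)^3(x + 3), χ_{M3} = (x - 5)^3(x + 3), χ_{M4} = (x - 5)^3(x + 3), χ_{M5} = (x - 5)^3(x + 3).

{M1}: invariant factors x + 3, x + 3, (x + 3)^2.

{M2, M3, M4}: invariant factors x - 5, x - 5, (x - 5)(x + 3).

{M5}: invariant factors x - 5, (x - 5)^2(x + 3).

Matrices are similar if and only if their invariant-factor lists agree; the partition into similarity classes is {M1}, {M2, M3, M4}, {M5}.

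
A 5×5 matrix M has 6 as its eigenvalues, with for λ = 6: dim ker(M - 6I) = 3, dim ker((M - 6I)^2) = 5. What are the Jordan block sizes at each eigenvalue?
λ = 6: successive nullity increments [3, 2] count blocks of size ≥ k; block sizes are [2, 2, 1].

Jordan blocks: (6, 2), (6, 2), (6, 1)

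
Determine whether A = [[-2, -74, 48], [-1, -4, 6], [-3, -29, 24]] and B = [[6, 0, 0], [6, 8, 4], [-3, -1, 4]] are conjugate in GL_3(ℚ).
Both have characteristic polynomial (x - 6)^3, but the minimal polynomial of A is (x - 6)^3 while the minimal polynomial of B is (x - 6)^2. The minimal polynomial is a similarity invariant, so A and B are not similar.

No.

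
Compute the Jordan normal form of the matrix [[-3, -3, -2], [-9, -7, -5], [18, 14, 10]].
J = [[0, 1, 0], [0, 0, 1], [0, 0, 0]]

The characteristic polynomial is det(xI - A) = x^3, so the eigenvalues are 0 (algebraic multiplicity 3).

For λ = 0: rank(A) = 2, rank(A^2) = 1, rank(A^3) = 0. The eigenspace has dimension 3 - 2 = 1, so there is 1 Jordan block; the rank sequence gives block sizes [3].

Assembling the blocks gives the Jordan form J above.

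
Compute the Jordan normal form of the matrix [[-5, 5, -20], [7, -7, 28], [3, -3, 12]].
The characteristic polynomial is det(xI - A) = x^3, so the eigenvalues are 0 (algebraic multiplicity 3).

For λ = 0: rank(A) = 1, rank(A^2) = 0. The eigenspace has dimension 3 - 1 = 2, so there are 2 Jordan blocks; the rank sequence gives block sizes [2, 1].

Assembling the blocks gives the Jordan form J above.

J = [[0, 1, 0], [0, 0, 0], [0, 0, 0]]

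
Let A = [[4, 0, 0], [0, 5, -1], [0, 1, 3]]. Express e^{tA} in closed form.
A has Jordan form J = [[4, 1, 0], [0, 4, 0], [0, 0, 4]] with A = PJP^{-1}, so e^{tA} = P e^{tJ} P^{-1}.

For a Jordan block J_k(λ), e^{tJ_k(λ)} = e^{λt} · (I + tN + t^2 N^2/2! + ... + t^{k-1} N^{k-1}/(k-1)!) where N is the nilpotent superdiagonal part.

Assembling the blocks and conjugating back gives the entries of e^{tA} as shown above.

e^{tA} = [[e^{4*t}, 0, 0], [0, (t + 1)*e^{4*t}, -t*e^{4*t}], [0, t*e^{4*t}, (1 - t)*e^{4*t}]]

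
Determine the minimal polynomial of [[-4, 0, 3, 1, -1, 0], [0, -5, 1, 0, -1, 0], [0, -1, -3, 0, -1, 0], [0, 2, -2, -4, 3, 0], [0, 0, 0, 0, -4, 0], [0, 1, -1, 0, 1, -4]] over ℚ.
The characteristic polynomial factors as (x + 4)^6. The minimal polynomial is ∏(x - λ)^{k_λ} where k_λ is the size of the largest Jordan block at λ.

For λ = -4: rank(A + 4I) = 3, and the largest Jordan block has size 3 (the smallest k with rank((A + 4I)^k) = rank((A + 4I)^(k+1))).

So m_A(x) = (x + 4)^3.

m_A(x) = (x + 4)^3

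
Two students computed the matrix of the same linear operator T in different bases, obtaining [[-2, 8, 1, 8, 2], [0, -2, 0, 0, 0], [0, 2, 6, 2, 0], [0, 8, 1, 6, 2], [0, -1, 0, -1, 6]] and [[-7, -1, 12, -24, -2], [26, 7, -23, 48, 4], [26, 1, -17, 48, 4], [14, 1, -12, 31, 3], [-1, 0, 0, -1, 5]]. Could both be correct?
No.

trace(A) = 14 but trace(B) = 19. The trace is a similarity invariant, so A and B are not similar.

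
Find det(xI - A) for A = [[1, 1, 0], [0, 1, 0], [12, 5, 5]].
xI - A = [[x - 1, -1, 0], [0, x - 1, 0], [-12, -5, x - 5]].

Expanding det(xI - A) along the first row:
det(xI - A) = + (x - 1)·det([[x - 1, 0], [-5, x - 5]]) - (-1)·det([[0, 0], [-12, x - 5]]) + (0)·det([[0, x - 1], [-12, -5]]).

Evaluating gives χ_A(x) = x^3 - 7x^2 + 11x - 5 = (x - 5)(x - 1)^2.

χ_A(x) = (x - 5)(x - 1)^2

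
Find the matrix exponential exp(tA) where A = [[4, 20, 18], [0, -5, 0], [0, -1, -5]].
A has Jordan form J = [[-5, 1, 0], [0, -5, 0], [0, 0, 4]] with A = PJP^{-1}, so e^{tA} = P e^{tJ} P^{-1}.

For a Jordan block J_k(λ), e^{tJ_k(λ)} = e^{λt} · (I + tN + t^2 N^2/2! + ... + t^{k-1} N^{k-1}/(k-1)!) where N is the nilpotent superdiagonal part.

Assembling the blocks and conjugating back gives the entries of e^{tA} as shown above.

e^{tA} = [[e^{4*t}, 2*(t + e^{9*t} - 1)*e^{-5*t}, (2*e^{9*t} - 2)*e^{-5*t}], [0, e^{-5*t}, 0], [0, -t*e^{-5*t}, e^{-5*t}]]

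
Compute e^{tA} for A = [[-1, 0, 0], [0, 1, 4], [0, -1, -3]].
A has Jordan form J = [[-1, 1, 0], [0, -1, 0], [0, 0, -1]] with A = PJP^{-1}, so e^{tA} = P e^{tJ} P^{-1}.

For a Jordan block J_k(λ), e^{tJ_k(λ)} = e^{λt} · (I + tN + t^2 N^2/2! + ... + t^{k-1} N^{k-1}/(k-1)!) where N is the nilpotent superdiagonal part.

Assembling the blocks and conjugating back gives the entries of e^{tA} as shown above.

e^{tA} = [[e^{-t}, 0, 0], [0, (2*t + 1)*e^{-t}, 4*t*e^{-t}], [0, -t*e^{-t}, (1 - 2*t)*e^{-t}]]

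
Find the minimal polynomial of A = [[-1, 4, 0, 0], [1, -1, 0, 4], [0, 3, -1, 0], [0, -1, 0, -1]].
The characteristic polynomial factors as (x + 1)^4. The minimal polynomial is ∏(x - λ)^{k_λ} where k_λ is the size of the largest Jordan block at λ.

For λ = -1: rank(A + I) = 2, and the largest Jordan block has size 3 (the smallest k with rank((A + I)^k) = rank((A + I)^(k+1))).

So m_A(x) = (x + 1)^3.

m_A(x) = (x + 1)^3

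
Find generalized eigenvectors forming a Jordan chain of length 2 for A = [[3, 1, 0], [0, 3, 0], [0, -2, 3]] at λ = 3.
We seek v_1 ∈ ker((A - 3I)^2) \ ker(A - 3I), then set v_{i+1} = (A - 3I) v_i.

One such chain is v_1 = [[-4, 1, 1]]^T, v_2 = [[1, 0, -2]]^T. Check: (A - 3I) v_2 = [[0, 0, 0]]^T = 0.

v_1 = [[-4, 1, 1]]^T, v_2 = [[1, 0, -2]]^T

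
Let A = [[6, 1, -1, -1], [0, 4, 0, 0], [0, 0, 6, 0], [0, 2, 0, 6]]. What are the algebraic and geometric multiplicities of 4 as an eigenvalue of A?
algebraic multiplicity 1, geometric multiplicity 1

The characteristic polynomial is (x - 6)^3(x - 4), so the factor x - 4 appears with exponent 1: the algebraic multiplicity is 1.

rank(A - 4I) = 3, so the eigenspace has dimension 4 - 3 = 1: the geometric multiplicity is 1.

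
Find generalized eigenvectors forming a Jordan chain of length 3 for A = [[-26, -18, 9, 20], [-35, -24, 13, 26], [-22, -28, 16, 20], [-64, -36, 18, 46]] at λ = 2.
v_1 = [[4, 4, 3, 8]]^T, v_2 = [[3, 3, 2, 6]]^T, v_3 = [[0, -1, -2, 0]]^T

We seek v_1 ∈ ker((A - 2I)^3) \ ker((A - 2I)^2), then set v_{i+1} = (A - 2I) v_i.

One such chain is v_1 = [[4, 4, 3, 8]]^T, v_2 = [[3, 3, 2, 6]]^T, v_3 = [[0, -1, -2, 0]]^T. Check: (A - 2I) v_3 = [[0, 0, 0, 0]]^T = 0.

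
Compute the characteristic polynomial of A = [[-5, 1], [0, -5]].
xI - A = [[x + 5, -1], [0, x + 5]].

Expanding det(xI - A) along the first row:
det(xI - A) = + (x + 5)·det([[x + 5]]) - (-1)·det([[0]]).

Evaluating gives χ_A(x) = x^2 + 10x + 25 = (x + 5)^2.

χ_A(x) = (x + 5)^2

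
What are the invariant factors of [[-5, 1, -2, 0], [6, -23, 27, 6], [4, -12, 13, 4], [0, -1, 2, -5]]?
x + 5, (x + 5)^3

The Jordan structure of A has elementary divisors (x + 5)^3, (x + 5). Arranging the block sizes at each eigenvalue in decreasing order and taking row products gives the invariant factors.

Invariant factors (smallest first, each dividing the next): x + 5, (x + 5)^3.

Check: the last factor (x + 5)^3 is the minimal polynomial, and the product (x + 5)^4 is the characteristic polynomial.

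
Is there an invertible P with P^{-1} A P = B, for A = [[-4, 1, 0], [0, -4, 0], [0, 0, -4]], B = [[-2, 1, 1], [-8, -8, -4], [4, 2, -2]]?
Yes.

Two matrices over a field are similar if and only if they have the same invariant factors.

Both A and B have characteristic polynomial (x + 4)^3 and minimal polynomial (x + 4)^2. Computing further, both have invariant factors x + 4, (x + 4)^2. Hence A and B are similar.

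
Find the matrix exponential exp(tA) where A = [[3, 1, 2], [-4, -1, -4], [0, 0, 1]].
A has Jordan form J = [[1, 1, 0], [0, 1, 0], [0, 0, 1]] with A = PJP^{-1}, so e^{tA} = P e^{tJ} P^{-1}.

For a Jordan block J_k(λ), e^{tJ_k(λ)} = e^{λt} · (I + tN + t^2 N^2/2! + ... + t^{k-1} N^{k-1}/(k-1)!) where N is the nilpotent superdiagonal part.

Assembling the blocks and conjugating back gives the entries of e^{tA} as shown above.

e^{tA} = [[(2*t + 1)*e^{t}, t*e^{t}, 2*t*e^{t}], [-4*t*e^{t}, (1 - 2*t)*e^{t}, -4*t*e^{t}], [0, 0, e^{t}]]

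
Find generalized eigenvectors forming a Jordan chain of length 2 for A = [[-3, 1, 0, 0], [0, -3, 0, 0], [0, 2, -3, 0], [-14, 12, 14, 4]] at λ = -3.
We seek v_1 ∈ ker((A + 3I)^2) \ ker(A + 3I), then set v_{i+1} = (A + 3I) v_i.

One such chain is v_1 = [[0, 1, -1, 0]]^T, v_2 = [[1, 0, 2, -2]]^T. Check: (A + 3I) v_2 = [[0, 0, 0, 0]]^T = 0.

v_1 = [[0, 1, -1, 0]]^T, v_2 = [[1, 0, 2, -2]]^T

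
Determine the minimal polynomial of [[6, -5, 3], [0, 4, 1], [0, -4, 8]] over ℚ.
The characteristic polynomial factors as (x - 6)^3. The minimal polynomial is ∏(x - λ)^{k_λ} where k_λ is the size of the largest Jordan block at λ.

For λ = 6: rank(A - 6I) = 2, and the largest Jordan block has size 3 (the smallest k with rank((A - 6I)^k) = rank((A - 6I)^(k+1))).

So m_A(x) = (x - 6)^3.

m_A(x) = (x - 6)^3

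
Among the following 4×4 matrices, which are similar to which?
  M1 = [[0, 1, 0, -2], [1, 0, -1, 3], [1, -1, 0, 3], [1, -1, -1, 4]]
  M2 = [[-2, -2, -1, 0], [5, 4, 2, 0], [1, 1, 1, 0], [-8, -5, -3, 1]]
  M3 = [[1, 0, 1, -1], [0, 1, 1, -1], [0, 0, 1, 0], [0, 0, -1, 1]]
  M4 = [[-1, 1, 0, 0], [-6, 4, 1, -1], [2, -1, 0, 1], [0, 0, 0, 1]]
1 class: {M1, M2, M3, M4}

Characteristic polynomials: χ_{M1} = (x - 1)^4, χ_{M2} = (x - 1)^4, χ_{M3} = (x - 1)^4, χ_{M4} = (x - 1)^4.

{M1, M2, M3, M4}: invariant factors x - 1, (x - 1)^3.

Matrices are similar if and only if their invariant-factor lists agree; the partition into similarity classes is {M1, M2, M3, M4}.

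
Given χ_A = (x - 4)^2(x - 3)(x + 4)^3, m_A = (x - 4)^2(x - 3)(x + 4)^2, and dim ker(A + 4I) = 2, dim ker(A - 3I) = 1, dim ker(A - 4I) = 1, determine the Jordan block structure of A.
Jordan blocks: (-4, 2), (-4, 1), (3, 1), (4, 2)

λ = -4: algebraic multiplicity 3 (exponent in χ_A), largest block size 2 (exponent in m_A), 2 blocks (geometric multiplicity). These force block sizes [2, 1].
λ = 3: algebraic multiplicity 1 (exponent in χ_A), largest block size 1 (exponent in m_A), 1 block (geometric multiplicity). This forces block sizes [1].
λ = 4: algebraic multiplicity 2 (exponent in χ_A), largest block size 2 (exponent in m_A), 1 block (geometric multiplicity). This forces block sizes [2].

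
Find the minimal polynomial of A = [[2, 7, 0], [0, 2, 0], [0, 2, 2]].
m_A(x) = (x - 2)^2

The characteristic polynomial factors as (x - 2)^3. The minimal polynomial is ∏(x - λ)^{k_λ} where k_λ is the size of the largest Jordan block at λ.

For λ = 2: rank(A - 2I) = 1, and the largest Jordan block has size 2 (the smallest k with rank((A - 2I)^k) = rank((A - 2I)^(k+1))).

So m_A(x) = (x - 2)^2.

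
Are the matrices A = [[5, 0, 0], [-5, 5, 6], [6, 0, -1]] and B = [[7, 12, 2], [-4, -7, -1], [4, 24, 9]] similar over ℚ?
Yes.

Two matrices over a field are similar if and only if they have the same invariant factors.

Both A and B have characteristic polynomial (x - 5)^2(x + 1) and minimal polynomial (x - 5)^2(x + 1). Computing further, both have invariant factors (x - 5)^2(x + 1). Hence A and B are similar.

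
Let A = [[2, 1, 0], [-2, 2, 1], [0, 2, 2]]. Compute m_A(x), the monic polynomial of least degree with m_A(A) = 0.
The characteristic polynomial factors as (x - 2)^3. The minimal polynomial is ∏(x - λ)^{k_λ} where k_λ is the size of the largest Jordan block at λ.

For λ = 2: rank(A - 2I) = 2, and the largest Jordan block has size 3 (the smallest k with rank((A - 2I)^k) = rank((A - 2I)^(k+1))).

So m_A(x) = (x - 2)^3.

m_A(x) = (x - 2)^3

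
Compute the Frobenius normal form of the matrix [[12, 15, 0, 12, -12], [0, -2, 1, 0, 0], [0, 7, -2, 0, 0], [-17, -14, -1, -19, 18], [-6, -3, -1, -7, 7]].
The invariant factors of A (the non-unit diagonal entries of the Smith normal form of xI - A over ℚ[x]) are x^2 + 4x - 3, (x - 4)(x^2 + 4x - 3), each dividing the next. The characteristic polynomial is their product, (x - 4)(x^2 + 4x - 3)^2.

The rational canonical form is the block-diagonal matrix of companion matrices C(f_i):
R = [[0, 3, 0, 0, 0], [1, -4, 0, 0, 0], [0, 0, 0, 0, -12], [0, 0, 1, 0, 19], [0, 0, 0, 1, 0]].

Note the characteristic polynomial does not split into linear factors over ℚ, so A has no Jordan form over ℚ; the rational canonical form exists over any field.

R = [[0, 3, 0, 0, 0], [1, -4, 0, 0, 0], [0, 0, 0, 0, -12], [0, 0, 1, 0, 19], [0, 0, 0, 1, 0]]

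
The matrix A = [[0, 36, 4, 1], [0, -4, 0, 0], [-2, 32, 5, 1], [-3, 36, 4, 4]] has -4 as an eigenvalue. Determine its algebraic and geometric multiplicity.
algebraic multiplicity 1, geometric multiplicity 1

The characteristic polynomial is (x - 3)^3(x + 4), so the factor x + 4 appears with exponent 1: the algebraic multiplicity is 1.

rank(A + 4I) = 3, so the eigenspace has dimension 4 - 3 = 1: the geometric multiplicity is 1.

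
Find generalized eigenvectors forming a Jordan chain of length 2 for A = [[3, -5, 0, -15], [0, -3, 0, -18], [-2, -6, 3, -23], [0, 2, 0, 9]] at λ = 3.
We seek v_1 ∈ ker((A - 3I)^2) \ ker(A - 3I), then set v_{i+1} = (A - 3I) v_i.

One such chain is v_1 = [[0, 1, 2, 0]]^T, v_2 = [[-5, -6, -6, 2]]^T. Check: (A - 3I) v_2 = [[0, 0, 0, 0]]^T = 0.

v_1 = [[0, 1, 2, 0]]^T, v_2 = [[-5, -6, -6, 2]]^T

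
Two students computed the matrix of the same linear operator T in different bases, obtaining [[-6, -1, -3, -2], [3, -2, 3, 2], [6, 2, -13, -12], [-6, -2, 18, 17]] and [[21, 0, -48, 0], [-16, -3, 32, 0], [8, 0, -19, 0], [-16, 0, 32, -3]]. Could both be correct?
No.

Both have characteristic polynomial (x - 5)(x + 3)^3, but the minimal polynomial of A is (x - 5)(x + 3)^2 while the minimal polynomial of B is (x - 5)(x + 3). The minimal polynomial is a similarity invariant, so A and B are not similar.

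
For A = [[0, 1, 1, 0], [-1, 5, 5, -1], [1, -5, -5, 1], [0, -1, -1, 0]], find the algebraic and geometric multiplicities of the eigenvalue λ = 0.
The characteristic polynomial is x^4, so the factor x appears with exponent 4: the algebraic multiplicity is 4.

rank(A) = 2, so the eigenspace has dimension 4 - 2 = 2: the geometric multiplicity is 2.

Since 2 < 4, A is not diagonalizable.

algebraic multiplicity 4, geometric multiplicity 2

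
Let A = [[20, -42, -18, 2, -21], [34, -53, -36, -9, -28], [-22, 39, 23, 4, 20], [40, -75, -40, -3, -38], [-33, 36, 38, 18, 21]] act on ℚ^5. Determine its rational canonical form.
R = [[0, 0, 0, 0, 16], [1, 0, 0, 0, -40], [0, 1, 0, 0, 17], [0, 0, 1, 0, -18], [0, 0, 0, 1, 8]]

The invariant factors of A (the non-unit diagonal entries of the Smith normal form of xI - A over ℚ[x]) are (x - 4)^2(x^3 + 2x - 1), each dividing the next. The characteristic polynomial is their product, (x - 4)^2(x^3 + 2x - 1).

The rational canonical form is the block-diagonal matrix of companion matrices C(f_i):
R = [[0, 0, 0, 0, 16], [1, 0, 0, 0, -40], [0, 1, 0, 0, 17], [0, 0, 1, 0, -18], [0, 0, 0, 1, 8]].

Note the characteristic polynomial does not split into linear factors over ℚ, so A has no Jordan form over ℚ; the rational canonical form exists over any field.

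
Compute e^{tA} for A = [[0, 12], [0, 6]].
e^{tA} = [[1, 2*e^{6*t} - 2], [0, e^{6*t}]]

A has Jordan form J = [[0, 0], [0, 6]] with A = PJP^{-1}, so e^{tA} = P e^{tJ} P^{-1}.

For a Jordan block J_k(λ), e^{tJ_k(λ)} = e^{λt} · (I + tN + t^2 N^2/2! + ... + t^{k-1} N^{k-1}/(k-1)!) where N is the nilpotent superdiagonal part.

Assembling the blocks and conjugating back gives the entries of e^{tA} as shown above.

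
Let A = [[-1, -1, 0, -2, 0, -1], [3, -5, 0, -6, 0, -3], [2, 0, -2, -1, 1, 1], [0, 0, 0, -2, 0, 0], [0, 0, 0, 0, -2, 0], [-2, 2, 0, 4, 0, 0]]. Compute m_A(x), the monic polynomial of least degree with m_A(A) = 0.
m_A(x) = (x + 2)^2

The characteristic polynomial factors as (x + 2)^6. The minimal polynomial is ∏(x - λ)^{k_λ} where k_λ is the size of the largest Jordan block at λ.

For λ = -2: rank(A + 2I) = 2, and the largest Jordan block has size 2 (the smallest k with rank((A + 2I)^k) = rank((A + 2I)^(k+1))).

So m_A(x) = (x + 2)^2.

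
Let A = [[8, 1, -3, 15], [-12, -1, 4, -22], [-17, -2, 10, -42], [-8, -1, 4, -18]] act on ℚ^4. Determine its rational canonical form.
R = [[1, 0, 0, 0], [0, 0, 0, -4], [0, 1, 0, 7], [0, 0, 1, -2]]

The invariant factors of A (the non-unit diagonal entries of the Smith normal form of xI - A over ℚ[x]) are x - 1, (x - 1)^2(x + 4), each dividing the next. The characteristic polynomial is their product, (x - 1)^3(x + 4).

The rational canonical form is the block-diagonal matrix of companion matrices C(f_i):
R = [[1, 0, 0, 0], [0, 0, 0, -4], [0, 1, 0, 7], [0, 0, 1, -2]].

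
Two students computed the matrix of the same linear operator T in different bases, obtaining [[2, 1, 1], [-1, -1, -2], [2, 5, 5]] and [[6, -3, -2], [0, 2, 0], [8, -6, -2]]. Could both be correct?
No.

Both have characteristic polynomial (x - 2)^3, but the minimal polynomial of A is (x - 2)^3 while the minimal polynomial of B is (x - 2)^2. The minimal polynomial is a similarity invariant, so A and B are not similar.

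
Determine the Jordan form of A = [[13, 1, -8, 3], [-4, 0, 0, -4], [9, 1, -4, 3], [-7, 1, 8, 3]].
J = [[2, 1, 0, 0], [0, 2, 0, 0], [0, 0, 4, 0], [0, 0, 0, 4]]

The characteristic polynomial is det(xI - A) = (x - 4)^2(x - 2)^2, so the eigenvalues are 2 (algebraic multiplicity 2), 4 (algebraic multiplicity 2).

For λ = 2: rank(A - 2I) = 3, rank((A - 2I)^2) = 2. The eigenspace has dimension 4 - 3 = 1, so there is 1 Jordan block; the rank sequence gives block sizes [2].

For λ = 4: rank(A - 4I) = 2. The eigenspace has dimension 4 - 2 = 2, so there are 2 Jordan blocks; the rank sequence gives block sizes [1, 1].

Assembling the blocks gives the Jordan form J above.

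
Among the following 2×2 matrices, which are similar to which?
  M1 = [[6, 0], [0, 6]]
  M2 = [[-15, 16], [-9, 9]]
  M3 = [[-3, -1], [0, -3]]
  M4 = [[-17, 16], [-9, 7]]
3 classes: {M1}, {M2, M3}, {M4}

Characteristic polynomials: χ_{M1} = (x - 6)^2, χ_{M2} = (x + 3)^2, χ_{M3} = (x + 3)^2, χ_{M4} = (x + 5)^2.

{M1}: invariant factors x - 6, x - 6.

{M2, M3}: invariant factors (x + 3)^2.

{M4}: invariant factors (x + 5)^2.

Matrices are similar if and only if their invariant-factor lists agree; the partition into similarity classes is {M1}, {M2, M3}, {M4}.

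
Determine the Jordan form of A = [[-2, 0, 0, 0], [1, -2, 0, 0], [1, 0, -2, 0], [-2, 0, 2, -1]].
J = [[-2, 1, 0, 0], [0, -2, 0, 0], [0, 0, -2, 0], [0, 0, 0, -1]]

The characteristic polynomial is det(xI - A) = (x + 1)(x + 2)^3, so the eigenvalues are -2 (algebraic multiplicity 3), -1 (algebraic multiplicity 1).

For λ = -2: rank(A + 2I) = 2, rank((A + 2I)^2) = 1. The eigenspace has dimension 4 - 2 = 2, so there are 2 Jordan blocks; the rank sequence gives block sizes [2, 1].

For λ = -1: algebraic multiplicity 1 gives one 1×1 block.

Assembling the blocks gives the Jordan form J above.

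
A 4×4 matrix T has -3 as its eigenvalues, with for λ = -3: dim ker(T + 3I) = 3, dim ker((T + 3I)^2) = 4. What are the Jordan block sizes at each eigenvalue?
λ = -3: successive nullity increments [3, 1] count blocks of size ≥ k; block sizes are [2, 1, 1].

Jordan blocks: (-3, 2), (-3, 1), (-3, 1)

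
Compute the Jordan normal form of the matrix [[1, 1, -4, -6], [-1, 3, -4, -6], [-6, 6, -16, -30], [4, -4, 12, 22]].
J = [[2, 1, 0, 0], [0, 2, 0, 0], [0, 0, 2, 0], [0, 0, 0, 4]]

The characteristic polynomial is det(xI - A) = (x - 4)(x - 2)^3, so the eigenvalues are 2 (algebraic multiplicity 3), 4 (algebraic multiplicity 1).

For λ = 2: rank(A - 2I) = 2, rank((A - 2I)^2) = 1. The eigenspace has dimension 4 - 2 = 2, so there are 2 Jordan blocks; the rank sequence gives block sizes [2, 1].

For λ = 4: algebraic multiplicity 1 gives one 1×1 block.

Assembling the blocks gives the Jordan form J above.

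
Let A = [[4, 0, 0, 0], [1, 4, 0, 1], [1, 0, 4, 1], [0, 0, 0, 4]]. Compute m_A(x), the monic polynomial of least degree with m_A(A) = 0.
m_A(x) = (x - 4)^2

The characteristic polynomial factors as (x - 4)^4. The minimal polynomial is ∏(x - λ)^{k_λ} where k_λ is the size of the largest Jordan block at λ.

For λ = 4: rank(A - 4I) = 1, and the largest Jordan block has size 2 (the smallest k with rank((A - 4I)^k) = rank((A - 4I)^(k+1))).

So m_A(x) = (x - 4)^2.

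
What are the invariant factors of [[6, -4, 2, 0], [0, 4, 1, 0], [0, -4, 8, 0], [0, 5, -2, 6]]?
The Jordan structure of A has elementary divisors (x - 6)^3, (x - 6). Arranging the block sizes at each eigenvalue in decreasing order and taking row products gives the invariant factors.

Invariant factors (smallest first, each dividing the next): x - 6, (x - 6)^3.

Check: the last factor (x - 6)^3 is the minimal polynomial, and the product (x - 6)^4 is the characteristic polynomial.

x - 6, (x - 6)^3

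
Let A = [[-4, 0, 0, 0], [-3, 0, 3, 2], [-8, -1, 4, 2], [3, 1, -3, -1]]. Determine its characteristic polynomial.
χ_A(x) = (x - 1)^3(x + 4)

xI - A = [[x + 4, 0, 0, 0], [3, x, -3, -2], [8, 1, x - 4, -2], [-3, -1, 3, x + 1]].

Expanding det(xI - A) along the first row:
det(xI - A) = + (x + 4)·det([[x, -3, -2], [1, x - 4, -2], [-1, 3, x + 1]]) - (0)·det([[3, -3, -2], [8, x - 4, -2], [-3, 3, x + 1]]) + (0)·det([[3, x, -2], [8, 1, -2], [-3, -1, x + 1]]) - (0)·det([[3, x, -3], [8, 1, x - 4], [-3, -1, 3]]).

Evaluating gives χ_A(x) = x^4 + x^3 - 9x^2 + 11x - 4 = (x - 1)^3(x + 4).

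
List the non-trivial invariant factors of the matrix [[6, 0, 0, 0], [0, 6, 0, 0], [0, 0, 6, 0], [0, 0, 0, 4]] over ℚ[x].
x - 6, x - 6, (x - 6)(x - 4)

The Jordan structure of A has elementary divisors (x - 4), (x - 6), (x - 6), (x - 6). Arranging the block sizes at each eigenvalue in decreasing order and taking row products gives the invariant factors.

Invariant factors (smallest first, each dividing the next): x - 6, x - 6, (x - 6)(x - 4).

Check: the last factor (x - 6)(x - 4) is the minimal polynomial, and the product (x - 6)^3(x - 4) is the characteristic polynomial.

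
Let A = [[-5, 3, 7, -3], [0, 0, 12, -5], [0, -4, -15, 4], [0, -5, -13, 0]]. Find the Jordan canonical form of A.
The characteristic polynomial is det(xI - A) = (x + 5)^4, so the eigenvalues are -5 (algebraic multiplicity 4).

For λ = -5: rank(A + 5I) = 2, rank((A + 5I)^2) = 1, rank((A + 5I)^3) = 0. The eigenspace has dimension 4 - 2 = 2, so there are 2 Jordan blocks; the rank sequence gives block sizes [3, 1].

Assembling the blocks gives the Jordan form J above.

J = [[-5, 1, 0, 0], [0, -5, 1, 0], [0, 0, -5, 0], [0, 0, 0, -5]]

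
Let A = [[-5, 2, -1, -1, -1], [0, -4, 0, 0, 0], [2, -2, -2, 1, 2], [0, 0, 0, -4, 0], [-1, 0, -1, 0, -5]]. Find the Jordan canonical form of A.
The characteristic polynomial is det(xI - A) = (x + 4)^5, so the eigenvalues are -4 (algebraic multiplicity 5).

For λ = -4: rank(A + 4I) = 2, rank((A + 4I)^2) = 0. The eigenspace has dimension 5 - 2 = 3, so there are 3 Jordan blocks; the rank sequence gives block sizes [2, 2, 1].

Assembling the blocks gives the Jordan form J above.

J = [[-4, 1, 0, 0, 0], [0, -4, 0, 0, 0], [0, 0, -4, 1, 0], [0, 0, 0, -4, 0], [0, 0, 0, 0, -4]]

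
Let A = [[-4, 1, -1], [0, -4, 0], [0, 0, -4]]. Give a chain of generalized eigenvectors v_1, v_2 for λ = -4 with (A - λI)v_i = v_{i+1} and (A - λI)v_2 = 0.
We seek v_1 ∈ ker((A + 4I)^2) \ ker(A + 4I), then set v_{i+1} = (A + 4I) v_i.

One such chain is v_1 = [[-2, 1, 0]]^T, v_2 = [[1, 0, 0]]^T. Check: (A + 4I) v_2 = [[0, 0, 0]]^T = 0.

v_1 = [[-2, 1, 0]]^T, v_2 = [[1, 0, 0]]^T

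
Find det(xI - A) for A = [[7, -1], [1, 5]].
χ_A(x) = (x - 6)^2

xI - A = [[x - 7, 1], [-1, x - 5]].

Expanding det(xI - A) along the first row:
det(xI - A) = + (x - 7)·det([[x - 5]]) - (1)·det([[-1]]).

Evaluating gives χ_A(x) = x^2 - 12x + 36 = (x - 6)^2.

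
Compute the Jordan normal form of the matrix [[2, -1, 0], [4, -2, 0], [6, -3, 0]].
The characteristic polynomial is det(xI - A) = x^3, so the eigenvalues are 0 (algebraic multiplicity 3).

For λ = 0: rank(A) = 1, rank(A^2) = 0. The eigenspace has dimension 3 - 1 = 2, so there are 2 Jordan blocks; the rank sequence gives block sizes [2, 1].

Assembling the blocks gives the Jordan form J above.

J = [[0, 1, 0], [0, 0, 0], [0, 0, 0]]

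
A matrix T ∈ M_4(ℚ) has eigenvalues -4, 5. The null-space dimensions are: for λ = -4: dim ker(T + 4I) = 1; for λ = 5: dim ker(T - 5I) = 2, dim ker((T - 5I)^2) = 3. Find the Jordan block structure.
λ = -4: successive nullity increments [1] count blocks of size ≥ k; block sizes are [1].
λ = 5: successive nullity increments [2, 1] count blocks of size ≥ k; block sizes are [2, 1].

Jordan blocks: (-4, 1), (5, 2), (5, 1)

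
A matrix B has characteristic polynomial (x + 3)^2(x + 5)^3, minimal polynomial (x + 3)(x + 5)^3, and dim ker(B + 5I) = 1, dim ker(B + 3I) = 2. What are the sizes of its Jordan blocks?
λ = -5: algebraic multiplicity 3 (exponent in χ_B), largest block size 3 (exponent in m_B), 1 block (geometric multiplicity). This forces block sizes [3].
λ = -3: algebraic multiplicity 2 (exponent in χ_B), largest block size 1 (exponent in m_B), 2 blocks (geometric multiplicity). These force block sizes [1, 1].

Jordan blocks: (-5, 3), (-3, 1), (-3, 1)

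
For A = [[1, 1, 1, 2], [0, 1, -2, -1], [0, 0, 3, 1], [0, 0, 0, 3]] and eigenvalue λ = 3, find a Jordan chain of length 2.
We seek v_1 ∈ ker((A - 3I)^2) \ ker(A - 3I), then set v_{i+1} = (A - 3I) v_i.

One such chain is v_1 = [[1, 2, -2, 1]]^T, v_2 = [[0, -1, 1, 0]]^T. Check: (A - 3I) v_2 = [[0, 0, 0, 0]]^T = 0.

v_1 = [[1, 2, -2, 1]]^T, v_2 = [[0, -1, 1, 0]]^T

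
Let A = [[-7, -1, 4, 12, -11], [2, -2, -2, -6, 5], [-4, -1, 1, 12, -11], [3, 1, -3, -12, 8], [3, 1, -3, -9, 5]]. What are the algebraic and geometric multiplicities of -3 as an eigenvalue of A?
The characteristic polynomial is (x + 3)^5, so the factor x + 3 appears with exponent 5: the algebraic multiplicity is 5.

rank(A + 3I) = 2, so the eigenspace has dimension 5 - 2 = 3: the geometric multiplicity is 3.

Since 3 < 5, A is not diagonalizable.

algebraic multiplicity 5, geometric multiplicity 3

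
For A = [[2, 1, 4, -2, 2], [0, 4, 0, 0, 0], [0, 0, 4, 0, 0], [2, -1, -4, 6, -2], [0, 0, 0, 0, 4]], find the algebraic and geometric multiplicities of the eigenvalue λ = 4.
algebraic multiplicity 5, geometric multiplicity 4

The characteristic polynomial is (x - 4)^5, so the factor x - 4 appears with exponent 5: the algebraic multiplicity is 5.

rank(A - 4I) = 1, so the eigenspace has dimension 5 - 1 = 4: the geometric multiplicity is 4.

Since 4 < 5, A is not diagonalizable.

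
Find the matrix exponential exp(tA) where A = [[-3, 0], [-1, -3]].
A has Jordan form J = [[-3, 1], [0, -3]] with A = PJP^{-1}, so e^{tA} = P e^{tJ} P^{-1}.

For a Jordan block J_k(λ), e^{tJ_k(λ)} = e^{λt} · (I + tN + t^2 N^2/2! + ... + t^{k-1} N^{k-1}/(k-1)!) where N is the nilpotent superdiagonal part.

Assembling the blocks and conjugating back gives the entries of e^{tA} as shown above.

e^{tA} = [[e^{-3*t}, 0], [-t*e^{-3*t}, e^{-3*t}]]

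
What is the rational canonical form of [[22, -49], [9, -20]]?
R = [[0, -1], [1, 2]]

The invariant factors of A (the non-unit diagonal entries of the Smith normal form of xI - A over ℚ[x]) are (x - 1)^2, each dividing the next. The characteristic polynomial is their product, (x - 1)^2.

The rational canonical form is the block-diagonal matrix of companion matrices C(f_i):
R = [[0, -1], [1, 2]].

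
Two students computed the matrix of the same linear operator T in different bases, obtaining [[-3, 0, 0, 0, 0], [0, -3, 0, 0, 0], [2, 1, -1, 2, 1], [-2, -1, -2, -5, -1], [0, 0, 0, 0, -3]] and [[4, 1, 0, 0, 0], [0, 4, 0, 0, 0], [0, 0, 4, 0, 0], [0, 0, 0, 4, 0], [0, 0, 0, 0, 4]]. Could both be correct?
trace(A) = -15 but trace(B) = 20. The trace is a similarity invariant, so A and B are not similar.

No.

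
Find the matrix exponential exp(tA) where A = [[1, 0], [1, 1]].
A has Jordan form J = [[1, 1], [0, 1]] with A = PJP^{-1}, so e^{tA} = P e^{tJ} P^{-1}.

For a Jordan block J_k(λ), e^{tJ_k(λ)} = e^{λt} · (I + tN + t^2 N^2/2! + ... + t^{k-1} N^{k-1}/(k-1)!) where N is the nilpotent superdiagonal part.

Assembling the blocks and conjugating back gives the entries of e^{tA} as shown above.

e^{tA} = [[e^{t}, 0], [t*e^{t}, e^{t}]]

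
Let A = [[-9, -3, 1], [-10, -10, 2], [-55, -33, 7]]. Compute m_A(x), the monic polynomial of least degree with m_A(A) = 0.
The characteristic polynomial factors as (x + 4)^3. The minimal polynomial is ∏(x - λ)^{k_λ} where k_λ is the size of the largest Jordan block at λ.

For λ = -4: rank(A + 4I) = 1, and the largest Jordan block has size 2 (the smallest k with rank((A + 4I)^k) = rank((A + 4I)^(k+1))).

So m_A(x) = (x + 4)^2.

m_A(x) = (x + 4)^2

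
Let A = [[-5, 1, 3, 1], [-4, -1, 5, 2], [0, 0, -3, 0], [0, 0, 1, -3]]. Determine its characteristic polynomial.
xI - A = [[x + 5, -1, -3, -1], [4, x + 1, -5, -2], [0, 0, x + 3, 0], [0, 0, -1, x + 3]].

Expanding det(xI - A) along the first row:
det(xI - A) = + (x + 5)·det([[x + 1, -5, -2], [0, x + 3, 0], [0, -1, x + 3]]) - (-1)·det([[4, -5, -2], [0, x + 3, 0], [0, -1, x + 3]]) + (-3)·det([[4, x + 1, -2], [0, 0, 0], [0, 0, x + 3]]) - (-1)·det([[4, x + 1, -5], [0, 0, x + 3], [0, 0, -1]]).

Evaluating gives χ_A(x) = x^4 + 12x^3 + 54x^2 + 108x + 81 = (x + 3)^4.

χ_A(x) = (x + 3)^4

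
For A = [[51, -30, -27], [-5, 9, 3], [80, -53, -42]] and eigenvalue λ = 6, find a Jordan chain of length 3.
We seek v_1 ∈ ker((A - 6I)^3) \ ker((A - 6I)^2), then set v_{i+1} = (A - 6I) v_i.

One such chain is v_1 = [[4, 0, 7]]^T, v_2 = [[-9, 1, -16]]^T, v_3 = [[-3, 0, -5]]^T. Check: (A - 6I) v_3 = [[0, 0, 0]]^T = 0.

v_1 = [[4, 0, 7]]^T, v_2 = [[-9, 1, -16]]^T, v_3 = [[-3, 0, -5]]^T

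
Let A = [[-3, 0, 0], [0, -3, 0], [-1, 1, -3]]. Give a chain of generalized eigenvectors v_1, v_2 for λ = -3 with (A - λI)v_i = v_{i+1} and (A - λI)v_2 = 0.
v_1 = [[1, 0, -1]]^T, v_2 = [[0, 0, -1]]^T

We seek v_1 ∈ ker((A + 3I)^2) \ ker(A + 3I), then set v_{i+1} = (A + 3I) v_i.

One such chain is v_1 = [[1, 0, -1]]^T, v_2 = [[0, 0, -1]]^T. Check: (A + 3I) v_2 = [[0, 0, 0]]^T = 0.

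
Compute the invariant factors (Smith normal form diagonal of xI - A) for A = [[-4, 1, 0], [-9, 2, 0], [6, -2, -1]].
x + 1, (x + 1)^2

The Jordan structure of A has elementary divisors (x + 1)^2, (x + 1). Arranging the block sizes at each eigenvalue in decreasing order and taking row products gives the invariant factors.

Invariant factors (smallest first, each dividing the next): x + 1, (x + 1)^2.

Check: the last factor (x + 1)^2 is the minimal polynomial, and the product (x + 1)^3 is the characteristic polynomial.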